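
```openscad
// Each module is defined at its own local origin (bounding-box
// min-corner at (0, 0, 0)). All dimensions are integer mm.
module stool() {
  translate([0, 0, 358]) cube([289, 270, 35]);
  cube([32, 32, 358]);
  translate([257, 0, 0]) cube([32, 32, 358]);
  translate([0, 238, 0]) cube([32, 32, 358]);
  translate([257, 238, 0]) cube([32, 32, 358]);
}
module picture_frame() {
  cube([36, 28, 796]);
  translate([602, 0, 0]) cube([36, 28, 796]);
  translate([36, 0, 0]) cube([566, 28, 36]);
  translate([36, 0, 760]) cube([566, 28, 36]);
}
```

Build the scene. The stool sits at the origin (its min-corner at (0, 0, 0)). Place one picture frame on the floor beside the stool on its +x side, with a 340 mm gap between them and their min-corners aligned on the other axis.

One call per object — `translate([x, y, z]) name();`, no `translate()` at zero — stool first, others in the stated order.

stool();
translate([629, 0, 0]) picture_frame();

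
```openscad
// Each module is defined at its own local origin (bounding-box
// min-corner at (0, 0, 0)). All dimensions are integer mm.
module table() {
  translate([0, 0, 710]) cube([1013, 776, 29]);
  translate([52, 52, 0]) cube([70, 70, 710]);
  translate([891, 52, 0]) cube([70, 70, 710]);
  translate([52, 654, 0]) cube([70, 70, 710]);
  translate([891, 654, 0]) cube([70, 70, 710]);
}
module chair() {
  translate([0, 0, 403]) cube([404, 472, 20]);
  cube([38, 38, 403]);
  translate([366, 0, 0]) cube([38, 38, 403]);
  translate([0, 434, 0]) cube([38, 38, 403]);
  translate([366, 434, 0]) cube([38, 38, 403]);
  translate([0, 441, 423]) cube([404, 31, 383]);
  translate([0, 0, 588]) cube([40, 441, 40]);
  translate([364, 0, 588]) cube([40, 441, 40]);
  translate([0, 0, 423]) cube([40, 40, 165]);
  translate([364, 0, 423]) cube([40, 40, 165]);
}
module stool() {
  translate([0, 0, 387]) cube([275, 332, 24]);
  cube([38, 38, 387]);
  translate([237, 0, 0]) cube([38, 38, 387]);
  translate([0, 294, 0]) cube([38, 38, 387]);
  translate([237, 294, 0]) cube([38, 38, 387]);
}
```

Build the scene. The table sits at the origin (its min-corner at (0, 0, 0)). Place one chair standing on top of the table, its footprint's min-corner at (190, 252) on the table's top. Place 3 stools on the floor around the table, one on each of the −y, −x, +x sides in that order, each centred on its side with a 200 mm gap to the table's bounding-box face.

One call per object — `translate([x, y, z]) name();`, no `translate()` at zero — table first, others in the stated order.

table();
translate([190, 252, 739]) chair();
translate([369, -532, 0]) stool();
translate([-475, 222, 0]) stool();
translate([1213, 222, 0]) stool();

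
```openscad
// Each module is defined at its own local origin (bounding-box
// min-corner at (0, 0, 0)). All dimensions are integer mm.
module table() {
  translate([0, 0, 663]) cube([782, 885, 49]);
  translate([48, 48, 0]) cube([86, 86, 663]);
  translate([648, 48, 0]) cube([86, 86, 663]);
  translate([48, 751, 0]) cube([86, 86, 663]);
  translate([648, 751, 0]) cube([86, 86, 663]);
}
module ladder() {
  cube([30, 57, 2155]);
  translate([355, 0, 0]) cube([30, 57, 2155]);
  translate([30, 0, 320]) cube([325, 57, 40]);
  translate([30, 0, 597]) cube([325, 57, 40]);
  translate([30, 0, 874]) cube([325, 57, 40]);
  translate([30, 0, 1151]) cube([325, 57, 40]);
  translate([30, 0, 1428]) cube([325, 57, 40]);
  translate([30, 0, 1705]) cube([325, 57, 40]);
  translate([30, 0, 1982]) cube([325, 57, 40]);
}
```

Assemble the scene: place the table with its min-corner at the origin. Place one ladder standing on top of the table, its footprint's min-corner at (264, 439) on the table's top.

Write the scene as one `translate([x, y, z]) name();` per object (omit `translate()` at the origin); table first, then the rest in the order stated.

table();
translate([264, 439, 712]) ladder();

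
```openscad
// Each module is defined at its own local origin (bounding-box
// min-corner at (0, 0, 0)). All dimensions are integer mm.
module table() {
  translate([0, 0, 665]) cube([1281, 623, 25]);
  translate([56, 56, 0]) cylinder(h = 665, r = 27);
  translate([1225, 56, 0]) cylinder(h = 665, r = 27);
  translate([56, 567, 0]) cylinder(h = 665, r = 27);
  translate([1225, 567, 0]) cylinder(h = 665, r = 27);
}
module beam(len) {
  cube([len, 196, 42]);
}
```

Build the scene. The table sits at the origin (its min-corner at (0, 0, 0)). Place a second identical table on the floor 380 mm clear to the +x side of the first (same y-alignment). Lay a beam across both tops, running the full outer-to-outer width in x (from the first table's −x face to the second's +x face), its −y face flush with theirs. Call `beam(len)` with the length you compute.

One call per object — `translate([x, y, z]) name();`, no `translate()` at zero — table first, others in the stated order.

table();
translate([1661, 0, 0]) table();
translate([0, 0, 690]) beam(2942);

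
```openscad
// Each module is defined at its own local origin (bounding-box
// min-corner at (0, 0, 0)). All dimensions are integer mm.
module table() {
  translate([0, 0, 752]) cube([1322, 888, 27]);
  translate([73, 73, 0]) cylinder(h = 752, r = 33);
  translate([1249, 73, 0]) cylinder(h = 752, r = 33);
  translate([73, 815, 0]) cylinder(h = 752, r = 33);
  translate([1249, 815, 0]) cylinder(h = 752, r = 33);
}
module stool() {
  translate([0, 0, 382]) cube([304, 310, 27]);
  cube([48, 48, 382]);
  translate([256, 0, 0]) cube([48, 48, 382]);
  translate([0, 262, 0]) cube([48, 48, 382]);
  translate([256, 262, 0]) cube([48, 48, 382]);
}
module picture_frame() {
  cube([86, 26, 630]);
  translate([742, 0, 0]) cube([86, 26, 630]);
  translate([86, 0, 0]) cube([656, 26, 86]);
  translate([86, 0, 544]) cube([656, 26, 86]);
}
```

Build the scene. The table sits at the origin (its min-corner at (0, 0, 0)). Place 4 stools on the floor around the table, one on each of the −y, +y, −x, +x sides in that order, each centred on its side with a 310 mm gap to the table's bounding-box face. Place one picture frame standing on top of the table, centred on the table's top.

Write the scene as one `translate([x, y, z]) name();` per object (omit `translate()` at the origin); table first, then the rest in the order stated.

table();
translate([509, -620, 0]) stool();
translate([509, 1198, 0]) stool();
translate([-614, 289, 0]) stool();
translate([1632, 289, 0]) stool();
translate([247, 431, 779]) picture_frame();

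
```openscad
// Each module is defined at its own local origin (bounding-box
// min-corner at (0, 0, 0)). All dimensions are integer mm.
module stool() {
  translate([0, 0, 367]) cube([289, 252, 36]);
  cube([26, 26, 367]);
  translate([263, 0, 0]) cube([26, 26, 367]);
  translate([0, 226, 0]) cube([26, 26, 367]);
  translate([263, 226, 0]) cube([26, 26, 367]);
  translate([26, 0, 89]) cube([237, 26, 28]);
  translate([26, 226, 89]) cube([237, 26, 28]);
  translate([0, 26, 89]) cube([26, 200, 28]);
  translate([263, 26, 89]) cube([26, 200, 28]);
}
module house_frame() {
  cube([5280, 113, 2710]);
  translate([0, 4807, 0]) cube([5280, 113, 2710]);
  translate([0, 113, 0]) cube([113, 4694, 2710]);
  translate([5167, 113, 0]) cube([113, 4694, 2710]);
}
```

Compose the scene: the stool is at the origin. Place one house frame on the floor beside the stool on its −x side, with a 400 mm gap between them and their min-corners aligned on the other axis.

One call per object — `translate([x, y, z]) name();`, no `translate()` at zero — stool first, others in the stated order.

stool();
translate([-5680, 0, 0]) house_frame();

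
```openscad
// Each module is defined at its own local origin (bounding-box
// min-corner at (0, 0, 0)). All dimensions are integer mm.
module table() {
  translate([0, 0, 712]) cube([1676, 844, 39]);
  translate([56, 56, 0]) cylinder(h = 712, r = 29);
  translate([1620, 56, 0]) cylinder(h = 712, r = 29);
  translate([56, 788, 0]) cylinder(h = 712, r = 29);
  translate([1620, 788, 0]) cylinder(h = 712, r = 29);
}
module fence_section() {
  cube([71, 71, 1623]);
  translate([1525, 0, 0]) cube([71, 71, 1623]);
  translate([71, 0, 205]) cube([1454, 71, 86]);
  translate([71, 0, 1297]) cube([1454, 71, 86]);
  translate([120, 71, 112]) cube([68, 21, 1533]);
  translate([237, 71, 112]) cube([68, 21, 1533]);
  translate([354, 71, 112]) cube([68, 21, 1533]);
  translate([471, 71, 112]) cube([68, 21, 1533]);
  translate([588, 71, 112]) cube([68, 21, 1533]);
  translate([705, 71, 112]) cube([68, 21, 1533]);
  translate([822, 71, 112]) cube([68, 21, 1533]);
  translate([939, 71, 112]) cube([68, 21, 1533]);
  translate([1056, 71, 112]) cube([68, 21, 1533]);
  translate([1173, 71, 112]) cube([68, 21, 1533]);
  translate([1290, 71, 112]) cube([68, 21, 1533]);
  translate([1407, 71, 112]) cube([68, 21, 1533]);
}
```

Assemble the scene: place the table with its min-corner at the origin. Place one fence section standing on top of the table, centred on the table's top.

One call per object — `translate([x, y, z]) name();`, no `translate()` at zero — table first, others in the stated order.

table();
translate([40, 376, 751]) fence_section();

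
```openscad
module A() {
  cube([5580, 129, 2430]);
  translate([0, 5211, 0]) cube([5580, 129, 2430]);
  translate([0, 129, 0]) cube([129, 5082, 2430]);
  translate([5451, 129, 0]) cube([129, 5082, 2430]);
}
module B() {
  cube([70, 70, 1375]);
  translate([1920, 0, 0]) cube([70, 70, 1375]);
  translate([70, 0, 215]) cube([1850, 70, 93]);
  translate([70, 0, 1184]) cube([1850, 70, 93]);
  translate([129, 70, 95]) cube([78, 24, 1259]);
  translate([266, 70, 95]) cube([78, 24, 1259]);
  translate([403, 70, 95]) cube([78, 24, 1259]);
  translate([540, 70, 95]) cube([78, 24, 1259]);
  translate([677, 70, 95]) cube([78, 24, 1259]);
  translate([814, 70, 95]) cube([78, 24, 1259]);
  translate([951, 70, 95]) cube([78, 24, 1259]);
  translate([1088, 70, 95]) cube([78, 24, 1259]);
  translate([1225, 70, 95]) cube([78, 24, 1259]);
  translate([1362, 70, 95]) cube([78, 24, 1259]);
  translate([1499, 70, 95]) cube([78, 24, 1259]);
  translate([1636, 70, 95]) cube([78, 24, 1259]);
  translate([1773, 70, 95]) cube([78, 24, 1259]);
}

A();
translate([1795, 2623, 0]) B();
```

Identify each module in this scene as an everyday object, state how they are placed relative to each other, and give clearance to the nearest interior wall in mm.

Clearances: x = 1666, y = 2494; minimum 1666 mm.

A is a house frame. B is a fence section. The fence section sits inside the house frame, centred. The clearance to the nearest interior wall is 1666 mm.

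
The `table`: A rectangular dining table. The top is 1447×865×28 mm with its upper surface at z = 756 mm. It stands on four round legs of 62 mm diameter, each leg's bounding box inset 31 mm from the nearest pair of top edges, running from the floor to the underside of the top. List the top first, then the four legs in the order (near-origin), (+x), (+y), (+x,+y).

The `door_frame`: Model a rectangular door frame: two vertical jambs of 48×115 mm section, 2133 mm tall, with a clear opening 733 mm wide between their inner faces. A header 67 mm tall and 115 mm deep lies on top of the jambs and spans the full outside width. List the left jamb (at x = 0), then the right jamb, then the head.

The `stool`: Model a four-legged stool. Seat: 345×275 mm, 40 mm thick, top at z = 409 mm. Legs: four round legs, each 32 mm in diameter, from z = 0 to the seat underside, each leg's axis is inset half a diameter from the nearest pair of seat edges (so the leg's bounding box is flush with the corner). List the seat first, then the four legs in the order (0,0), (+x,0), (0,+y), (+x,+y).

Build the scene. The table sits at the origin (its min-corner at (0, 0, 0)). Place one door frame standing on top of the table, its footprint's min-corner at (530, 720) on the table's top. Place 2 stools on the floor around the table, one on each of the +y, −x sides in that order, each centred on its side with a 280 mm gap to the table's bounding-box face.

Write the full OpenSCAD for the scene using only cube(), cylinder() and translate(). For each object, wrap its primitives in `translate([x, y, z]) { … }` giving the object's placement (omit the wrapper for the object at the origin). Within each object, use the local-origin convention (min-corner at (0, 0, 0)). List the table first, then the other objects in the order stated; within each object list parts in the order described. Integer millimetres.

translate([0, 0, 728]) cube([1447, 865, 28]);
translate([62, 62, 0]) cylinder(h = 728, r = 31);
translate([1385, 62, 0]) cylinder(h = 728, r = 31);
translate([62, 803, 0]) cylinder(h = 728, r = 31);
translate([1385, 803, 0]) cylinder(h = 728, r = 31);
translate([530, 720, 756]) {
  cube([48, 115, 2133]);
  translate([781, 0, 0]) cube([48, 115, 2133]);
  translate([0, 0, 2133]) cube([829, 115, 67]);
}
translate([551, 1145, 0]) {
  translate([0, 0, 369]) cube([345, 275, 40]);
  translate([16, 16, 0]) cylinder(h = 369, r = 16);
  translate([329, 16, 0]) cylinder(h = 369, r = 16);
  translate([16, 259, 0]) cylinder(h = 369, r = 16);
  translate([329, 259, 0]) cylinder(h = 369, r = 16);
}
translate([-625, 295, 0]) {
  translate([0, 0, 369]) cube([345, 275, 40]);
  translate([16, 16, 0]) cylinder(h = 369, r = 16);
  translate([329, 16, 0]) cylinder(h = 369, r = 16);
  translate([16, 259, 0]) cylinder(h = 369, r = 16);
  translate([329, 259, 0]) cylinder(h = 369, r = 16);
}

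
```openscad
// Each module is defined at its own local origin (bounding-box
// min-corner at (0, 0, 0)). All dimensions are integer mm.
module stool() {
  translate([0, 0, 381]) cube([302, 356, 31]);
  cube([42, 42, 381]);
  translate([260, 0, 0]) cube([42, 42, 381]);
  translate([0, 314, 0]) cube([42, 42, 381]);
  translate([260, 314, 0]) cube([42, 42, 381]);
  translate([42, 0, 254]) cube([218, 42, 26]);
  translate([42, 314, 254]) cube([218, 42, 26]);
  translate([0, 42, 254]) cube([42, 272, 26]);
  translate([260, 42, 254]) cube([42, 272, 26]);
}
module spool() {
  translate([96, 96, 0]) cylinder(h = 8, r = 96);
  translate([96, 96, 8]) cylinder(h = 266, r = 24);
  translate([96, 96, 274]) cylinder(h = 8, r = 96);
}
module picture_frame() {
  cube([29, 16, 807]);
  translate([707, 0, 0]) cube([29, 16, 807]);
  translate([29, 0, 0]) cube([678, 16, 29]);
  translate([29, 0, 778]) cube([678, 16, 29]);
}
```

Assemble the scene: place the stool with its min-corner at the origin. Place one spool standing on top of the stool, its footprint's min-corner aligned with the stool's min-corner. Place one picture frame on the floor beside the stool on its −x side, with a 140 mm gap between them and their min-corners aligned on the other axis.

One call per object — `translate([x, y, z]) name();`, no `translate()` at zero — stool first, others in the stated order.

stool();
translate([0, 0, 412]) spool();
translate([-876, 0, 0]) picture_frame();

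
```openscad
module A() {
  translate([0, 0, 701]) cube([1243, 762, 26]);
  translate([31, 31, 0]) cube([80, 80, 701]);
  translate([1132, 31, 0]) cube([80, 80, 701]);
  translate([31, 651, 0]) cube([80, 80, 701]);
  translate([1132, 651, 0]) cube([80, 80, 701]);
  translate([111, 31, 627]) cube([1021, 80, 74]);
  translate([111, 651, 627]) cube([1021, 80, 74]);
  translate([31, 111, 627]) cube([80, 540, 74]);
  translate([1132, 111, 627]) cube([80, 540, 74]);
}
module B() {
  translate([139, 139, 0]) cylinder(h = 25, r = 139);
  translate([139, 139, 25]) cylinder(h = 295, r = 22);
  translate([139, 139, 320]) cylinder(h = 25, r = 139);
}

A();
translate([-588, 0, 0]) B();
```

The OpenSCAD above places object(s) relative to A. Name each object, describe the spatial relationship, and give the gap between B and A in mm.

The spool's nearest face is 310 mm from the table's −x face.

A is a table. B is a spool. The spool is on the floor beside the table on its −x side. The gap between the spool and the table is 310 mm.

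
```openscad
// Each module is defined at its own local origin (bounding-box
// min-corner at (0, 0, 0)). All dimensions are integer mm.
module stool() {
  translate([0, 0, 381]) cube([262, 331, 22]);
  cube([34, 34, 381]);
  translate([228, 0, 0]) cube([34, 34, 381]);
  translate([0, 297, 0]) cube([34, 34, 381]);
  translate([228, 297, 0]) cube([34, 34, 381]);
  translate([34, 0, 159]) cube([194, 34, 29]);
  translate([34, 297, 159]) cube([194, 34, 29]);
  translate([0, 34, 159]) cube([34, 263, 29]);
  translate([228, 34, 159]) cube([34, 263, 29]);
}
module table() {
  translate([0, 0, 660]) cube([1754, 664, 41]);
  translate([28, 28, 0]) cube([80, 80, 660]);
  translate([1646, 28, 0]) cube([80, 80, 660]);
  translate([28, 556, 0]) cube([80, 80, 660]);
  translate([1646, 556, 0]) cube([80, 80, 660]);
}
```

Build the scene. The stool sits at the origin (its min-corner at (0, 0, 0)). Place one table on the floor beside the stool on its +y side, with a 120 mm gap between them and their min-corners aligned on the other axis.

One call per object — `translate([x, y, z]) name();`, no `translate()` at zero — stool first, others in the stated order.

stool();
translate([0, 451, 0]) table();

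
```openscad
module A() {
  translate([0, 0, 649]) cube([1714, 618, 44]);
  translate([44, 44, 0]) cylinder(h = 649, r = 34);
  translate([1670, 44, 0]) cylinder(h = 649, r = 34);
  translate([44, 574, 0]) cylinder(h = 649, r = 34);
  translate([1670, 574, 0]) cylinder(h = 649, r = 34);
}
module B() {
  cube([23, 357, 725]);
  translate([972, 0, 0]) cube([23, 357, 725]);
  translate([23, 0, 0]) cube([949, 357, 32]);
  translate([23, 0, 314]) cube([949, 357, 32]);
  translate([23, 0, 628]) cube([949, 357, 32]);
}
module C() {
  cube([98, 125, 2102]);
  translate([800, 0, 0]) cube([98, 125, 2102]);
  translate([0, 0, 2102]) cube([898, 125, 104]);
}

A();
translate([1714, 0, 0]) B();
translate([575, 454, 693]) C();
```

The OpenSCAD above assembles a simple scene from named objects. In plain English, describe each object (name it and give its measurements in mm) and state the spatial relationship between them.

A is a table with a 1714×618 mm rectangular top, 44 mm thick, top surface at z = 693 mm, supported by four round legs of 68 mm diameter, each leg's bounding box inset 10 mm from the nearest pair of top edges, running from the floor.

B is an open bookshelf. Two side panels, each 23 mm thick, 357 mm deep and 725 mm tall, stand 995 mm apart (outside-to-outside). Between them sit 3 shelves, each 32 mm thick and 357 mm deep, spanning the full gap between the sides. The bottom shelf rests on the floor (its underside at z = 0) and the clear gap between one shelf's top and the next shelf's underside is 282 mm.

C is a rectangular door frame: two vertical jambs of 98×125 mm section, 2102 mm tall, with a clear opening 702 mm wide between their inner faces. A header 104 mm tall and 125 mm deep lies on top of the jambs and spans the full outside width.

The bookshelf is against the table's +x side, with their −y faces flush. The door frame is on top of the table.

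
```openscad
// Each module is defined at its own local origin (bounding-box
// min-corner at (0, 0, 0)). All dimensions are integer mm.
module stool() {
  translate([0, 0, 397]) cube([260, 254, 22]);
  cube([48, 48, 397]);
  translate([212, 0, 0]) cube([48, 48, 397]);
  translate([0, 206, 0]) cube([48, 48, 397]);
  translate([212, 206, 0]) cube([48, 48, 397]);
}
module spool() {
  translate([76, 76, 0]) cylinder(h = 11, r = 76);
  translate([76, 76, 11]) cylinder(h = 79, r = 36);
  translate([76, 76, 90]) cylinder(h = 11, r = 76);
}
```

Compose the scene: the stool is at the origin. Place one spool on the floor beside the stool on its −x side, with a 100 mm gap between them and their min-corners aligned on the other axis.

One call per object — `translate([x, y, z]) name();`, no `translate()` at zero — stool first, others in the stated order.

stool();
translate([-252, 0, 0]) spool();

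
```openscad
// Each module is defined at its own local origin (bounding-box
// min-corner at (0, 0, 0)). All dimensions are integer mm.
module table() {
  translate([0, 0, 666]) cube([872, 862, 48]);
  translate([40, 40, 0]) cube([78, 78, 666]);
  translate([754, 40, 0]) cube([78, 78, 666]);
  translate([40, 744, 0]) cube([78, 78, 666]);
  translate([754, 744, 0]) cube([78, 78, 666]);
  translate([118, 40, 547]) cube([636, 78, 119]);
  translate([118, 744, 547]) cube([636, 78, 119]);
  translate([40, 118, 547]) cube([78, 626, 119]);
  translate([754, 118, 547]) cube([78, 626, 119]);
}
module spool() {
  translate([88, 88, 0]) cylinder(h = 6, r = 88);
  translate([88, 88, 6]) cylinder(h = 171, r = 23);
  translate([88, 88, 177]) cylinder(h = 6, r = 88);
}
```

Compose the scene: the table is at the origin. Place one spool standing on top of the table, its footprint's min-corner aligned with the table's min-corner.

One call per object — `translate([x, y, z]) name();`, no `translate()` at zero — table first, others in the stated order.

table();
translate([0, 0, 714]) spool();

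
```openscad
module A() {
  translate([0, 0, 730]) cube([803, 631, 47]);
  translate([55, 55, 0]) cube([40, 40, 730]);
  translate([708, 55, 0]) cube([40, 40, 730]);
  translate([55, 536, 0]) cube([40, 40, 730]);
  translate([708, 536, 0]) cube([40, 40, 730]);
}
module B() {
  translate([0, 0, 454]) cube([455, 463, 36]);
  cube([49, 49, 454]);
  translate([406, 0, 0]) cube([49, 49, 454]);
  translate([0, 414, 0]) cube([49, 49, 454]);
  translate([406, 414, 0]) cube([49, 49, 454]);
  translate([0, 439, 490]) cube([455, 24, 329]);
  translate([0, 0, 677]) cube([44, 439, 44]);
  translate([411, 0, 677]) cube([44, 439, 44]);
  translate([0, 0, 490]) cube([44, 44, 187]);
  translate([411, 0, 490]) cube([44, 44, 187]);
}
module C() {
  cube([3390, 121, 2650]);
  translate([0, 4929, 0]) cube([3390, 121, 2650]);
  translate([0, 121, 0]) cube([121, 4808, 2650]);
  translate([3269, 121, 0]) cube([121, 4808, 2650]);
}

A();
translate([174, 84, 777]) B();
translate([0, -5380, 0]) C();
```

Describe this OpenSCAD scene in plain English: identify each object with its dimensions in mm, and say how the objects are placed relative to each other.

A is a rectangular dining table. The top is 803×631×47 mm with its upper surface at z = 777 mm. It stands on four 40×40 mm square legs, each inset 55 mm from the nearest pair of top edges, running from the floor to the underside of the top.

B is a chair: 455×463 mm seat, 36 mm thick, top at z = 490 mm, on four 49 mm square corner legs flush with the seat edges. A 24 mm thick backrest slab spans the full seat width, extending 329 mm above the seat top, its back face flush with the seat's +y edge. Two armrests of 44×44 mm section run along each side from the seat's front edge to the front of the backrest, top faces 231 mm above the seat top and outer faces flush with the seat's x-edges; a 44×44 mm post under the front of each armrest stands on the seat at the front corner.

C is the wall frame of a small rectangular building: four walls, each 2650 mm tall and 121 mm thick, enclosing a footprint 3390 mm (x) by 5050 mm (y) outside-to-outside, with no floor or roof. The front and back walls (the −y and +y sides) span the full width; the two side walls fit between them.

The chair is on top of the table, centred. The house frame is on the floor beside the table on its −y side.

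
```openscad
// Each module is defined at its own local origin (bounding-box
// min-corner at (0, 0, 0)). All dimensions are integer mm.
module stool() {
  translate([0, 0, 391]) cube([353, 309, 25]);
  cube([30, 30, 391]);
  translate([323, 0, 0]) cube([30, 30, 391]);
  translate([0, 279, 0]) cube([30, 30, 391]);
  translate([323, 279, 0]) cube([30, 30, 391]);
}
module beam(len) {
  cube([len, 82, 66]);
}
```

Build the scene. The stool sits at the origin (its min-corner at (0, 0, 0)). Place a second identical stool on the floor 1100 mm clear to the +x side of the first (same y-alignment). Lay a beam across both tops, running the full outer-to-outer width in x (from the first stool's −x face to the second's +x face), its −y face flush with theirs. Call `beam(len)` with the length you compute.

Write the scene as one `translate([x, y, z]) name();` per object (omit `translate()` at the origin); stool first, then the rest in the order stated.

stool();
translate([1453, 0, 0]) stool();
translate([0, 0, 416]) beam(1806);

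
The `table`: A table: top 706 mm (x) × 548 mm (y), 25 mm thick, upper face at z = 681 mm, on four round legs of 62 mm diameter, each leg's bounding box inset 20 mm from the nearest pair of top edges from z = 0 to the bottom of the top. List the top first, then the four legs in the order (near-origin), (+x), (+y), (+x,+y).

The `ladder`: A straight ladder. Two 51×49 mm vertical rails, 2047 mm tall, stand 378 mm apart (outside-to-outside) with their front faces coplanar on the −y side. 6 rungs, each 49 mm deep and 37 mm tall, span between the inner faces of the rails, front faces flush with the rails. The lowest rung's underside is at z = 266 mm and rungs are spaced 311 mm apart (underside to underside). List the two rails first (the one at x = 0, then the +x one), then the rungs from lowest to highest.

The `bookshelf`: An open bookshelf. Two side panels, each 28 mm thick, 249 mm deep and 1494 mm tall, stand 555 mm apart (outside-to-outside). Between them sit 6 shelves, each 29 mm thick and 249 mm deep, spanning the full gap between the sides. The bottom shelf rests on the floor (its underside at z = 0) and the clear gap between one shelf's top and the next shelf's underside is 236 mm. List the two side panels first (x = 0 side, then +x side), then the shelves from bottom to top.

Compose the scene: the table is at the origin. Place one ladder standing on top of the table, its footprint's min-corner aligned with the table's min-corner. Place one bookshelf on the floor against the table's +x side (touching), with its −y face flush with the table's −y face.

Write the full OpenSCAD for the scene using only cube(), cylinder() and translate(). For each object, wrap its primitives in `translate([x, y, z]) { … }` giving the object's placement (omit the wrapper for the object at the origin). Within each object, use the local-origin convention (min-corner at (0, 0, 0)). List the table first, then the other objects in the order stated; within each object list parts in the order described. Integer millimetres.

translate([0, 0, 656]) cube([706, 548, 25]);
translate([51, 51, 0]) cylinder(h = 656, r = 31);
translate([655, 51, 0]) cylinder(h = 656, r = 31);
translate([51, 497, 0]) cylinder(h = 656, r = 31);
translate([655, 497, 0]) cylinder(h = 656, r = 31);
translate([0, 0, 681]) {
  cube([51, 49, 2047]);
  translate([327, 0, 0]) cube([51, 49, 2047]);
  translate([51, 0, 266]) cube([276, 49, 37]);
  translate([51, 0, 577]) cube([276, 49, 37]);
  translate([51, 0, 888]) cube([276, 49, 37]);
  translate([51, 0, 1199]) cube([276, 49, 37]);
  translate([51, 0, 1510]) cube([276, 49, 37]);
  translate([51, 0, 1821]) cube([276, 49, 37]);
}
translate([706, 0, 0]) {
  cube([28, 249, 1494]);
  translate([527, 0, 0]) cube([28, 249, 1494]);
  translate([28, 0, 0]) cube([499, 249, 29]);
  translate([28, 0, 265]) cube([499, 249, 29]);
  translate([28, 0, 530]) cube([499, 249, 29]);
  translate([28, 0, 795]) cube([499, 249, 29]);
  translate([28, 0, 1060]) cube([499, 249, 29]);
  translate([28, 0, 1325]) cube([499, 249, 29]);
}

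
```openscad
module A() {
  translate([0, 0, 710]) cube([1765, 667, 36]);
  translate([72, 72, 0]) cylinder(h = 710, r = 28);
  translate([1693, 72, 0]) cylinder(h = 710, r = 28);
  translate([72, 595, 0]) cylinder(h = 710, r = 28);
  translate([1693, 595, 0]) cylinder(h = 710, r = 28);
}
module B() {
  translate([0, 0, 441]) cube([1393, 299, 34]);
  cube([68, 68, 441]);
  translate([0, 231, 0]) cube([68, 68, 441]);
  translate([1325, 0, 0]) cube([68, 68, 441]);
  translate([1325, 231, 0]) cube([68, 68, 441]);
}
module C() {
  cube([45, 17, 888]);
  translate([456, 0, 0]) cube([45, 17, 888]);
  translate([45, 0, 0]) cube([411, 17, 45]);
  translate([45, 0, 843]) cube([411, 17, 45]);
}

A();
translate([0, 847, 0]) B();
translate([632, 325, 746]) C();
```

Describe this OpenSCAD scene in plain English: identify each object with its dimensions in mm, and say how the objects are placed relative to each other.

A is a rectangular dining table. The top is 1765×667×36 mm with its upper surface at z = 746 mm. It stands on four round legs of 56 mm diameter, each leg's bounding box inset 44 mm from the nearest pair of top edges, running from the floor to the underside of the top.

B is a long wooden bench with a 1393 mm (x) × 299 mm (y) seat, 34 mm thick, its top surface 475 mm above the floor. Four 68 mm square legs at the seat corners, flush with the edges, run from z = 0 to the seat underside.

C is a picture frame with a 411×798 mm rectangular opening (x by z) and a uniform 45 mm border on every side. Frame depth is 17 mm along y. It is built from two vertical stiles running the full outside height and two horizontal rails spanning the gap between the stiles.

The bench is on the floor beside the table on its +y side. The picture frame is on top of the table, centred.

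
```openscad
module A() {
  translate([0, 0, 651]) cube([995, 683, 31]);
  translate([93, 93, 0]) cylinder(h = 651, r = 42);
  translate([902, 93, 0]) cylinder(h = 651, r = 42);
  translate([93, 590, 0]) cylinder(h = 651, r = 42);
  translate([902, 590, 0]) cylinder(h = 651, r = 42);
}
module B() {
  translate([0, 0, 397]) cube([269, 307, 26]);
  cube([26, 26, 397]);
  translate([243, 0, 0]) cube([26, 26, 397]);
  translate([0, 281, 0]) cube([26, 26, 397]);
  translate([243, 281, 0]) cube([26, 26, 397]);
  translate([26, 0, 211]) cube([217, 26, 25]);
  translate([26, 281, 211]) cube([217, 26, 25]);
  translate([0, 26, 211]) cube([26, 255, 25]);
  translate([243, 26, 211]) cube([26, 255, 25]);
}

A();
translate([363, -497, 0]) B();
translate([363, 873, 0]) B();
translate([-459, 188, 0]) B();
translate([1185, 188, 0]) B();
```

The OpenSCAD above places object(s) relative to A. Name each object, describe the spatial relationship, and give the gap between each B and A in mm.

A is a table. B is a stool. Four stools sit around the table at the −y, +y, −x, +x sides. The gap between each stool and the table is 190 mm.

Each stool's nearest face is 190 mm from the table's bounding box.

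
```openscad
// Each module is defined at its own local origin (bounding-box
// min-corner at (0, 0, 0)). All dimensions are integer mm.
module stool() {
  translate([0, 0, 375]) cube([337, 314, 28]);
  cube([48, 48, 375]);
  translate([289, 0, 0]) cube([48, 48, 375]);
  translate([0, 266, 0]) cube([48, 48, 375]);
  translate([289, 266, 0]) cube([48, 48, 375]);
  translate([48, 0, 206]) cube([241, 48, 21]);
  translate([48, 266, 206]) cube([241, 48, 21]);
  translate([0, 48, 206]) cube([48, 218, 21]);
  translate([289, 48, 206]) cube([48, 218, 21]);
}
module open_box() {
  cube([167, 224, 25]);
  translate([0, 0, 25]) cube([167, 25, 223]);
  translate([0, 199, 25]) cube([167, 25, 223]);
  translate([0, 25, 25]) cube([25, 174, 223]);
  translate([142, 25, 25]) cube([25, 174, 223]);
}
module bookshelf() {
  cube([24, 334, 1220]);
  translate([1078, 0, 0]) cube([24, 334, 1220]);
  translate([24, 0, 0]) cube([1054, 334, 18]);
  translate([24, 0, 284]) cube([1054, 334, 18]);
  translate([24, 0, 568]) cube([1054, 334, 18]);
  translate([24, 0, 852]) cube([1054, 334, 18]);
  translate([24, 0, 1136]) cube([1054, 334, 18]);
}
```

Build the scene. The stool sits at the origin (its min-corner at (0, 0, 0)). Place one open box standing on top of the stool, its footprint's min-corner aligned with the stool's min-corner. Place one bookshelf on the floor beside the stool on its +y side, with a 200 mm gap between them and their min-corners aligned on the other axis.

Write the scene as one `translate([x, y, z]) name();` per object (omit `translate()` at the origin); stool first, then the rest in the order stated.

stool();
translate([0, 0, 403]) open_box();
translate([0, 514, 0]) bookshelf();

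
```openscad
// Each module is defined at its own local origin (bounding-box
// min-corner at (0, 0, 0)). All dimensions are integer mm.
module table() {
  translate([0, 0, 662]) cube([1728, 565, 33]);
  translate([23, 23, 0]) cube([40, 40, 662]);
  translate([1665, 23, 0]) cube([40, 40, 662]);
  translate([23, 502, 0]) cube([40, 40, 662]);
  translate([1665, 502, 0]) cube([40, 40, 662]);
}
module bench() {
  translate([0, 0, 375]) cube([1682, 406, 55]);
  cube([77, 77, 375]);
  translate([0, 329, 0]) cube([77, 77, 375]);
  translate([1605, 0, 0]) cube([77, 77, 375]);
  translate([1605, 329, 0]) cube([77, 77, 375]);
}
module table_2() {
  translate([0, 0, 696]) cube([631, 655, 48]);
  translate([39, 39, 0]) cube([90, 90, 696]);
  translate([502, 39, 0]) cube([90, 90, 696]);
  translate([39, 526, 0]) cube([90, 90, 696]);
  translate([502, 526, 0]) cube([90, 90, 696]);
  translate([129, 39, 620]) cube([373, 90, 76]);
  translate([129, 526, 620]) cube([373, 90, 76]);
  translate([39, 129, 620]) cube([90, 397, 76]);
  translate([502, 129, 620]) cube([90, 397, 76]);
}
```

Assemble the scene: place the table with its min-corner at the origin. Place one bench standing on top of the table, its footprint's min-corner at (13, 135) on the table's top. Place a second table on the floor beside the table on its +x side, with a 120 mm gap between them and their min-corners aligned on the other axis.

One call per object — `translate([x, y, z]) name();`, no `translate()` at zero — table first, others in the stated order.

table();
translate([13, 135, 695]) bench();
translate([1848, 0, 0]) table_2();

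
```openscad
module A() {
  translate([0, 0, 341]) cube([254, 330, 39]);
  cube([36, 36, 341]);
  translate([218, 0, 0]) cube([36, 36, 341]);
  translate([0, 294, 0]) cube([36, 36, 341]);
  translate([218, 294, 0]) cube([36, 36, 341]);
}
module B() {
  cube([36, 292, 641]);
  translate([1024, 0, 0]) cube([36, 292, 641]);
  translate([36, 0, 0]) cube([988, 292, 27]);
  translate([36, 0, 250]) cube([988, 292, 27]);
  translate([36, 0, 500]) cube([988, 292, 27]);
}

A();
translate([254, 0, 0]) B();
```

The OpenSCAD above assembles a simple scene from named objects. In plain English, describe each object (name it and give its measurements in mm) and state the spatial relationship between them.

A is a four-legged stool. The seat is 254×330 mm, 39 mm thick, top at z = 380 mm. It stands on four square legs, each 36×36 mm in cross-section, from z = 0 to the seat underside, each flush with a corner of the seat.

B is an open bookshelf. Two side panels, each 36 mm thick, 292 mm deep and 641 mm tall, stand 1060 mm apart (outside-to-outside). Between them sit 3 shelves, each 27 mm thick and 292 mm deep, spanning the full gap between the sides. The bottom shelf rests on the floor (its underside at z = 0) and the clear gap between one shelf's top and the next shelf's underside is 223 mm.

The bookshelf is against the stool's +x side, with their −y faces flush.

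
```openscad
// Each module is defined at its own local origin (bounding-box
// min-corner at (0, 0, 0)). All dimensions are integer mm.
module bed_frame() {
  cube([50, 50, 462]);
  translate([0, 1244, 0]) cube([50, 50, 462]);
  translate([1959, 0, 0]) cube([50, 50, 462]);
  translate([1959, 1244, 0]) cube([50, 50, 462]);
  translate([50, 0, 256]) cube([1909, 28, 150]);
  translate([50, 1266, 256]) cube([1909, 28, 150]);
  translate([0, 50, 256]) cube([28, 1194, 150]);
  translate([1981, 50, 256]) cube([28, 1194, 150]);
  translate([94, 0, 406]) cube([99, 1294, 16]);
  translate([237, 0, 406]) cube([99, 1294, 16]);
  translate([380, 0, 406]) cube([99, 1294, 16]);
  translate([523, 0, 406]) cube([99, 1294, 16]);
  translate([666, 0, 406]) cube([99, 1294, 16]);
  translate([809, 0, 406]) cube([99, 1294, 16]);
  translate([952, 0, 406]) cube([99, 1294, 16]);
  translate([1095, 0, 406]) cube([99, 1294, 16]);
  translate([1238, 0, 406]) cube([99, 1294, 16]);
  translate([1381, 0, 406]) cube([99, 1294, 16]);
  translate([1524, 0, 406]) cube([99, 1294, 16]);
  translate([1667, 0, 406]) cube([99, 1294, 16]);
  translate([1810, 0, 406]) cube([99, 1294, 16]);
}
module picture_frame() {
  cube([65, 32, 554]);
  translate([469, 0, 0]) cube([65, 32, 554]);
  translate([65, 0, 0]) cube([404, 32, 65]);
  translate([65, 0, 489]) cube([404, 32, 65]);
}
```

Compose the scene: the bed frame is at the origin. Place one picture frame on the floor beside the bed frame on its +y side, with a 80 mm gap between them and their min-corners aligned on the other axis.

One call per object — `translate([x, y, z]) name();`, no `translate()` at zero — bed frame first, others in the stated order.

bed_frame();
translate([0, 1374, 0]) picture_frame();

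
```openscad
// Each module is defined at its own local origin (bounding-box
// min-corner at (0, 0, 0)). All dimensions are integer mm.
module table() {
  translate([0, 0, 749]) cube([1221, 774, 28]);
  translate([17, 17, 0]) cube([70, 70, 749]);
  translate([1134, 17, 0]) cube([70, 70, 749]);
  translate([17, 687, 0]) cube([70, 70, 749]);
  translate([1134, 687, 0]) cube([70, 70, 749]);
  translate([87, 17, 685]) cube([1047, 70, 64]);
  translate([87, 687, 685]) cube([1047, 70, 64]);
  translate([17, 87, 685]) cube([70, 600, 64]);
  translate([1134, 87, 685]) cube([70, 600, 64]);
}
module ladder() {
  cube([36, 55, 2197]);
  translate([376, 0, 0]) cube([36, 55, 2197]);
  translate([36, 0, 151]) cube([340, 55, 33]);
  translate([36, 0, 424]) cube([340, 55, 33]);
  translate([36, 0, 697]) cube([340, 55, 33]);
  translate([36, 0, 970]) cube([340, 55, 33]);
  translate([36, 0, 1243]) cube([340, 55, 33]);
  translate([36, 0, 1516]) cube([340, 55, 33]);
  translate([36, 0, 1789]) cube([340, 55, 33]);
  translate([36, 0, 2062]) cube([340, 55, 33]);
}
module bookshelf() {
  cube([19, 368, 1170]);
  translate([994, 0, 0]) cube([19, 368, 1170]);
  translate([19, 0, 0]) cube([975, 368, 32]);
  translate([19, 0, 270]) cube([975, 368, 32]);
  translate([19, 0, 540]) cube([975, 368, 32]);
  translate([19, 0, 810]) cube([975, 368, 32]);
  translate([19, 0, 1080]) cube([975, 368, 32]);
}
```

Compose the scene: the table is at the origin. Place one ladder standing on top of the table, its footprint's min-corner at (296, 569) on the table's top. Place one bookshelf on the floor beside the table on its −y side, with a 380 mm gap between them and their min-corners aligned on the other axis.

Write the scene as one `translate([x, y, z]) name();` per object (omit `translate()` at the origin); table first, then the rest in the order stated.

table();
translate([296, 569, 777]) ladder();
translate([0, -748, 0]) bookshelf();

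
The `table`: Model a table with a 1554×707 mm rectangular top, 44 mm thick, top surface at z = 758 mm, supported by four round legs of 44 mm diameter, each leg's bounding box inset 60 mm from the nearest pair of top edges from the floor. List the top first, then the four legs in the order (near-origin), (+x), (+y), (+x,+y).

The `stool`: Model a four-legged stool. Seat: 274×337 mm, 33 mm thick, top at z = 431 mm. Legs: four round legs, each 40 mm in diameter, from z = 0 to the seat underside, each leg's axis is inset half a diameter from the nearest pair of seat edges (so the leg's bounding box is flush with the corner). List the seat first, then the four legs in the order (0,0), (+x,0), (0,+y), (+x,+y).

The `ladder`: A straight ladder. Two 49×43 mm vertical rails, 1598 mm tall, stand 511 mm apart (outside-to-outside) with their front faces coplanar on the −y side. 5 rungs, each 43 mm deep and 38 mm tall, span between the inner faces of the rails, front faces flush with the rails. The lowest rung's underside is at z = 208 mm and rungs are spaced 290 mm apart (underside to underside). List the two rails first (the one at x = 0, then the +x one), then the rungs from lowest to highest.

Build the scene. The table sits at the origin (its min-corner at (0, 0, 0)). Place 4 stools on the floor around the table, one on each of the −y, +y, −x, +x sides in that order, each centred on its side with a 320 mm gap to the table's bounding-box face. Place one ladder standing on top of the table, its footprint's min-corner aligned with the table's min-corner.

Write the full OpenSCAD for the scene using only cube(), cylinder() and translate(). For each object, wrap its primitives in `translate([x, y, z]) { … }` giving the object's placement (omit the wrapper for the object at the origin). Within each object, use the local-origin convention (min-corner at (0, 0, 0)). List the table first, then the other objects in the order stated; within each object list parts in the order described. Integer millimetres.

translate([0, 0, 714]) cube([1554, 707, 44]);
translate([82, 82, 0]) cylinder(h = 714, r = 22);
translate([1472, 82, 0]) cylinder(h = 714, r = 22);
translate([82, 625, 0]) cylinder(h = 714, r = 22);
translate([1472, 625, 0]) cylinder(h = 714, r = 22);
translate([640, -657, 0]) {
  translate([0, 0, 398]) cube([274, 337, 33]);
  translate([20, 20, 0]) cylinder(h = 398, r = 20);
  translate([254, 20, 0]) cylinder(h = 398, r = 20);
  translate([20, 317, 0]) cylinder(h = 398, r = 20);
  translate([254, 317, 0]) cylinder(h = 398, r = 20);
}
translate([640, 1027, 0]) {
  translate([0, 0, 398]) cube([274, 337, 33]);
  translate([20, 20, 0]) cylinder(h = 398, r = 20);
  translate([254, 20, 0]) cylinder(h = 398, r = 20);
  translate([20, 317, 0]) cylinder(h = 398, r = 20);
  translate([254, 317, 0]) cylinder(h = 398, r = 20);
}
translate([-594, 185, 0]) {
  translate([0, 0, 398]) cube([274, 337, 33]);
  translate([20, 20, 0]) cylinder(h = 398, r = 20);
  translate([254, 20, 0]) cylinder(h = 398, r = 20);
  translate([20, 317, 0]) cylinder(h = 398, r = 20);
  translate([254, 317, 0]) cylinder(h = 398, r = 20);
}
translate([1874, 185, 0]) {
  translate([0, 0, 398]) cube([274, 337, 33]);
  translate([20, 20, 0]) cylinder(h = 398, r = 20);
  translate([254, 20, 0]) cylinder(h = 398, r = 20);
  translate([20, 317, 0]) cylinder(h = 398, r = 20);
  translate([254, 317, 0]) cylinder(h = 398, r = 20);
}
translate([0, 0, 758]) {
  cube([49, 43, 1598]);
  translate([462, 0, 0]) cube([49, 43, 1598]);
  translate([49, 0, 208]) cube([413, 43, 38]);
  translate([49, 0, 498]) cube([413, 43, 38]);
  translate([49, 0, 788]) cube([413, 43, 38]);
  translate([49, 0, 1078]) cube([413, 43, 38]);
  translate([49, 0, 1368]) cube([413, 43, 38]);
}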